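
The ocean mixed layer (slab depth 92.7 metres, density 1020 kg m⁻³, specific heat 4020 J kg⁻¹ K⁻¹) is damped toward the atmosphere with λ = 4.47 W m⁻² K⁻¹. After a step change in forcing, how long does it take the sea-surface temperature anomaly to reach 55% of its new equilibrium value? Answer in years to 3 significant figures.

2.15 years

Areal heat capacity C = ρ c_p D = 1020 × 4020 × 92.7 = 3.80×10^8 J/(m²·K).
τ = C / λ = 3.80×10^8 / 4.47 = 8.50×10^7 s.
Fraction reached: 1 − e^(−t/τ) = 0.55 ⇒ t = −τ ln(1 − 0.55) = τ × 0.799.
t = 6.79×10^7 s = 2.15 years.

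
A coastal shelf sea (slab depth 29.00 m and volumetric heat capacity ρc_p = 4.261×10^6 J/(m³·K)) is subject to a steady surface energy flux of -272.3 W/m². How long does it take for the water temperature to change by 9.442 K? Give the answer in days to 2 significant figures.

Areal heat capacity C = ρc_p × D = 4.261×10^6 × 29.00 = 1.24×10^8 J/(m²·K).
Time required: Δt = C ΔT / F = 1.24×10^8 × -9.442 / -272.3 = 4.28×10^6 s.
In days: 4.28×10^6 s / (86400 s/day) = 49.6 days.

50 days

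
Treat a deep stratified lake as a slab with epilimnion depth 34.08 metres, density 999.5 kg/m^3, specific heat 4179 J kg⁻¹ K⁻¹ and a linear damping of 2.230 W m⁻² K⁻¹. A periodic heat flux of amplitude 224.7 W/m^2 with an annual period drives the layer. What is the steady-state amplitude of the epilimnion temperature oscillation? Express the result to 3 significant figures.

Areal heat capacity C = ρ c_p D = 999.5 × 4179 × 34.08 = 1.42×10^8 J/(m^2 K).
Angular frequency ω = 2π / T = 2π / 3.15×10^7 s = 1.99×10^-7 s⁻¹.
√((Cω)² + λ²) = √((28.4)² + 2.230²) = 28.4 W/(m²·K).
Amplitude A = F₀ / √((Cω)²+λ²) = 224.7 / 28.4 = 7.90 K.

7.90 K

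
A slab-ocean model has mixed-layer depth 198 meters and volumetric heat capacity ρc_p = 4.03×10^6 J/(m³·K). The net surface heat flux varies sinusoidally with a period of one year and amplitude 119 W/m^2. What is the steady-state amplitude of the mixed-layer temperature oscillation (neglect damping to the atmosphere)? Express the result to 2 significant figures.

Areal heat capacity C = ρc_p × D = 4.03×10^6 × 198 = 7.98×10^8 J/(m²·K).
Angular frequency ω = 2π / T = 2π / 3.15×10^7 s = 1.99×10^-7 s⁻¹.
Cω = 7.98×10^8 × 1.99×10^-7 = 159 W/(m²·K).
Amplitude A = F₀ / (Cω) = 119 / 159 = 0.749 K.

0.75 K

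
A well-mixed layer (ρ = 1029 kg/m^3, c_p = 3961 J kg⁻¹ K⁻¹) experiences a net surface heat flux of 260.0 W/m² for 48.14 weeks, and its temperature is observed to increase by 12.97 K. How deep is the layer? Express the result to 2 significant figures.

140 m

Heat input Q = F Δt = 260.0 × 2.91×10^7 s = 7.57×10^9 J/m².
Required areal heat capacity C = Q / ΔT = 5.84×10^8 J/(m²·K).
Depth D = C / (ρ c_p) = 5.84×10^8 / (1029 × 3961) = 143 m.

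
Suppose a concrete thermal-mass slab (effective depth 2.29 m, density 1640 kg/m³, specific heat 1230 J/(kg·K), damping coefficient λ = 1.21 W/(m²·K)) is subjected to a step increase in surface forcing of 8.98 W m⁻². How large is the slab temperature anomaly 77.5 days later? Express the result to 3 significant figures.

6.14 K

Areal heat capacity C = ρ c_p D = 1640 × 1230 × 2.29 = 4.62×10^6 J/(m²·K).
τ = C / λ = 4.62×10^6 / 1.21 = 3.82×10^6 s.
Equilibrium anomaly ΔT_eq = F / λ = 8.98 / 1.21 = 7.42 K.
t = 77.5 days = 6.70×10^6 s, so t/τ = 1.75.
ΔT(t) = ΔT_eq (1 − e^(−t/τ)) = 7.42 × (1 − e^−1.75) = 6.14 K.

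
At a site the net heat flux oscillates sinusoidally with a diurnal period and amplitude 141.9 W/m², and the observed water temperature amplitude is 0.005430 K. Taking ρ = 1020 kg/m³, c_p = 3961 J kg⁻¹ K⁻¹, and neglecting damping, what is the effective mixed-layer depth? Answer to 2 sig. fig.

ω = 2π / 86400 s = 7.27×10^-5 s⁻¹.
Required C = F₀ / (A ω) = 141.9 / (0.005430 × 7.27×10^-5) = 3.59×10^8 J/(m²·K).
D = C / (ρ c_p) = 3.59×10^8 / (1020 × 3961) = 88.9 m.

89 m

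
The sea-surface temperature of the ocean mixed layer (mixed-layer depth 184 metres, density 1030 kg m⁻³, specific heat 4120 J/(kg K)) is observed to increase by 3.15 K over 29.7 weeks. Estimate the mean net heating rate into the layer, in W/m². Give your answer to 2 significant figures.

Areal heat capacity C = ρ c_p D = 1030 × 4120 × 184 = 7.81×10^8 J/(m^2 K).
Required heat per unit area: Q = C ΔT = 7.81×10^8 × 3.15 = 2.46×10^9 J/m².
Flux F = Q / Δt = 2.46×10^9 / 1.80×10^7 s = 137 W/m².

140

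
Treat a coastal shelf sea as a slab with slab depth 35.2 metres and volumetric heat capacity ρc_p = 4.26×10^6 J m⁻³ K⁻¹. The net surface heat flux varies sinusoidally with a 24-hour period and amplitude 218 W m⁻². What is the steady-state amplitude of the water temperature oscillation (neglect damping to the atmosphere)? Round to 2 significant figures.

Areal heat capacity C = ρc_p × D = 4.26×10^6 × 35.2 = 1.50×10^8 J/(m²·K).
Angular frequency ω = 2π / T = 2π / 86400 s = 7.27×10^-5 s⁻¹.
Cω = 1.50×10^8 × 7.27×10^-5 = 10900 W/(m²·K).
Amplitude A = F₀ / (Cω) = 218 / 10900 = 0.0200 K.

0.020 K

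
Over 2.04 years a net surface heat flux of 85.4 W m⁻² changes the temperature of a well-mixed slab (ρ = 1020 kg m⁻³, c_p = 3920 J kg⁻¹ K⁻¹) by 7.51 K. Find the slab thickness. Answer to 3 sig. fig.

183 m

Heat input Q = F Δt = 85.4 × 6.44×10^7 s = 5.50×10^9 J/m².
Required areal heat capacity C = Q / ΔT = 7.32×10^8 J/(m²·K).
Depth D = C / (ρ c_p) = 7.32×10^8 / (1020 × 3920) = 183 m.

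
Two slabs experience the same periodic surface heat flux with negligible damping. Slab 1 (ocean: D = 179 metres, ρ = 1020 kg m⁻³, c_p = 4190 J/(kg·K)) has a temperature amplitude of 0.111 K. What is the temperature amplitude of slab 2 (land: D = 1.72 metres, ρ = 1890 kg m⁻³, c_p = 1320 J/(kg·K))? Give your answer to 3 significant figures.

19.8 K

C_ocean = 7.65×10^8 J/(m²·K); C_land = 4.29×10^6 J/(m²·K).
A ∝ 1/C ⇒ A_land = A_ocean × C_ocean/C_land = 0.111 × 178 = 19.8 K.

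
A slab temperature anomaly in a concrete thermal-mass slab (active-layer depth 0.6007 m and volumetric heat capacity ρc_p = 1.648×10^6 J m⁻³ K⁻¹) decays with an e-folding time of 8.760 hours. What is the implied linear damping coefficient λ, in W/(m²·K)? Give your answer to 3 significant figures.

31.4

Areal heat capacity C = ρc_p × D = 1.648×10^6 × 0.6007 = 9.90×10^5 J m⁻² K⁻¹.
τ = 8.760 hours = 31500 s.
λ = C / τ = 9.90×10^5 / 31500 = 31.4 W/(m²·K).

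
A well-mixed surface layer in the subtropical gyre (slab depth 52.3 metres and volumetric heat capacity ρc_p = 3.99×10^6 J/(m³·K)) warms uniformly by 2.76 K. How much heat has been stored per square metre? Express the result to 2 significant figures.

5.8×10^8

Areal heat capacity C = ρc_p × D = 3.99×10^6 × 52.3 = 2.09×10^8 J m⁻² K⁻¹.
ΔQ = C ΔT = 2.09×10^8 × 2.76 = 5.76×10^8 J/m².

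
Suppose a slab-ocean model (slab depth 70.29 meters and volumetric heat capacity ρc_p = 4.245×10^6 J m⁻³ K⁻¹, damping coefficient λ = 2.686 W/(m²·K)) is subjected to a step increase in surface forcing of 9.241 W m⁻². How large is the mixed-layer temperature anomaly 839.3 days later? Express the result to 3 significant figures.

Areal heat capacity C = ρc_p × D = 4.245×10^6 × 70.29 = 2.98×10^8 J/(m²·K).
τ = C / λ = 2.98×10^8 / 2.686 = 1.11×10^8 s.
Equilibrium anomaly ΔT_eq = F / λ = 9.241 / 2.686 = 3.44 K.
t = 839.3 days = 7.25×10^7 s, so t/τ = 0.653.
ΔT(t) = ΔT_eq (1 − e^(−t/τ)) = 3.44 × (1 − e^−0.653) = 1.65 K.

1.65 K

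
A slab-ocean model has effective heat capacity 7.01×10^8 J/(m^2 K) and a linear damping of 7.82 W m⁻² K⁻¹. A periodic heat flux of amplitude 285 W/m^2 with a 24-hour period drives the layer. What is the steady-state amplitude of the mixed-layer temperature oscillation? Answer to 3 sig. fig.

0.00559 K

Areal heat capacity C = 7.01×10^8 J/(m^2 K) (given).
Angular frequency ω = 2π / T = 2π / 86400 s = 7.27×10^-5 s⁻¹.
√((Cω)² + λ²) = √((51000)² + 7.82²) = 51000 W/(m²·K).
Amplitude A = F₀ / √((Cω)²+λ²) = 285 / 51000 = 0.00559 K.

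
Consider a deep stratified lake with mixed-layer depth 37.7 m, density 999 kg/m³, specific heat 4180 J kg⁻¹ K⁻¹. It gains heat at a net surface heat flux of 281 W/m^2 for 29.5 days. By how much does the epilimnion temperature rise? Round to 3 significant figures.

Areal heat capacity C = ρ c_p D = 999 × 4180 × 37.7 = 1.57×10^8 J/(m^2 K).
Net heat input Q = F Δt = 281 × (29.5 days × 86400 s/day) = 7.16×10^8 J/m².
ΔT = Q / C = 7.16×10^8 / 1.57×10^8 = 4.55 K.

4.55 K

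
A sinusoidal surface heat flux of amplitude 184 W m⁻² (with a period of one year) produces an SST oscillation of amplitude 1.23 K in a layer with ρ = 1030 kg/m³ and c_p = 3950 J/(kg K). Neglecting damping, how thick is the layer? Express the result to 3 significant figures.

185 m

ω = 2π / 3.15×10^7 s = 1.99×10^-7 s⁻¹.
Required C = F₀ / (A ω) = 184 / (1.23 × 1.99×10^-7) = 7.51×10^8 J/(m²·K).
D = C / (ρ c_p) = 7.51×10^8 / (1030 × 3950) = 185 m.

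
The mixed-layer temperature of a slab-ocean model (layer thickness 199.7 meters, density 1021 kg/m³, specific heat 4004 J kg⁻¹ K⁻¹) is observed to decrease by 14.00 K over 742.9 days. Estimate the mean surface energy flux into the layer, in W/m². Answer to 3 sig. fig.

Areal heat capacity C = ρ c_p D = 1021 × 4004 × 199.7 = 8.16×10^8 J/(m^2 K).
Required heat per unit area: Q = C ΔT = 8.16×10^8 × -14.00 = -1.14×10^10 J/m².
Flux F = Q / Δt = -1.14×10^10 / 6.42×10^7 s = -178 W/m².

-178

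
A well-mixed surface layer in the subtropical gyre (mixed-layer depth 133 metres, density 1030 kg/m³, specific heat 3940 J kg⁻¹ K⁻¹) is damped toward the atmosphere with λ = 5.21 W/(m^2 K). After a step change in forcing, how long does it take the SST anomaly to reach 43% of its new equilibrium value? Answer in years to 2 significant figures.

1.8 years

Areal heat capacity C = ρ c_p D = 1030 × 3940 × 133 = 5.40×10^8 J/(m^2 K).
τ = C / λ = 5.40×10^8 / 5.21 = 1.04×10^8 s.
Fraction reached: 1 − e^(−t/τ) = 0.43 ⇒ t = −τ ln(1 − 0.43) = τ × 0.562.
t = 5.82×10^7 s = 1.85 years.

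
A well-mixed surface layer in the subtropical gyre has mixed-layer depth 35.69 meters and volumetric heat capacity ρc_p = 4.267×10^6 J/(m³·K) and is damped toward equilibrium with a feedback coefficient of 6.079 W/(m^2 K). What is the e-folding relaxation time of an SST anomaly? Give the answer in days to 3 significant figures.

Areal heat capacity C = ρc_p × D = 4.267×10^6 × 35.69 = 1.52×10^8 J m⁻² K⁻¹.
Relaxation time τ = C / λ = 1.52×10^8 / 6.079 = 2.51×10^7 s.
In days: 2.51×10^7 s / (86400 s/day) = 290 days.

290 days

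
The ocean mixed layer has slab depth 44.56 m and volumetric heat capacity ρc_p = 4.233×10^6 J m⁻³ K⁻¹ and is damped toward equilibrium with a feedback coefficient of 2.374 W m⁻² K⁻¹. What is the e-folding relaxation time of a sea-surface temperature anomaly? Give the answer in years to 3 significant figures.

2.52 years

Areal heat capacity C = ρc_p × D = 4.233×10^6 × 44.56 = 1.89×10^8 J/(m^2 K).
Relaxation time τ = C / λ = 1.89×10^8 / 2.374 = 7.95×10^7 s.
In years: 7.95×10^7 s / (3.156×10^7 s/year) = 2.52 years.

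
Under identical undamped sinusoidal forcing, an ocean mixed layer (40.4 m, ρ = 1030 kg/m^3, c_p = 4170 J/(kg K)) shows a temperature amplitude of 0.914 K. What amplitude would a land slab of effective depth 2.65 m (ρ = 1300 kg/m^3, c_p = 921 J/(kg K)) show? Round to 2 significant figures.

50 K

C_ocean = 1.74×10^8 J/(m²·K); C_land = 3.17×10^6 J/(m²·K).
A ∝ 1/C ⇒ A_land = A_ocean × C_ocean/C_land = 0.914 × 54.7 = 50.0 K.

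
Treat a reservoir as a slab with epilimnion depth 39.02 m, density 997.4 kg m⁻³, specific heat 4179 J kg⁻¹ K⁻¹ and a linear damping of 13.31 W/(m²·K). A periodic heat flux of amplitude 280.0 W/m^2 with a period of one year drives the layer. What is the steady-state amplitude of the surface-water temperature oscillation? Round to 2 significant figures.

Areal heat capacity C = ρ c_p D = 997.4 × 4179 × 39.02 = 1.63×10^8 J m⁻² K⁻¹.
Angular frequency ω = 2π / T = 2π / 3.15×10^7 s = 1.99×10^-7 s⁻¹.
√((Cω)² + λ²) = √((32.4)² + 13.31²) = 35.0 W/(m²·K).
Amplitude A = F₀ / √((Cω)²+λ²) = 280.0 / 35.0 = 7.99 K.

8.0 K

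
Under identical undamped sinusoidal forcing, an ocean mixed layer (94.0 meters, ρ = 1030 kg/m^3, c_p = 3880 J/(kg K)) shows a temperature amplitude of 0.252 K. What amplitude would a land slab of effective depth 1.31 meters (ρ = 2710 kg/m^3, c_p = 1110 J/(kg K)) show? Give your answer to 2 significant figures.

C_ocean = 3.76×10^8 J/(m²·K); C_land = 3.94×10^6 J/(m²·K).
A ∝ 1/C ⇒ A_land = A_ocean × C_ocean/C_land = 0.252 × 95.3 = 24.0 K.

24 K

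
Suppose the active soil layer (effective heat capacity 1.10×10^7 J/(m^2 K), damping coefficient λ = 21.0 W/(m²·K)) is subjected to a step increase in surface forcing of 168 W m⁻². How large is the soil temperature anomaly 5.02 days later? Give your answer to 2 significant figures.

Areal heat capacity C = 1.10×10^7 J/(m^2 K) (given).
τ = C / λ = 1.10×10^7 / 21.0 = 5.24×10^5 s.
Equilibrium anomaly ΔT_eq = F / λ = 168 / 21.0 = 8.00 K.
t = 5.02 days = 4.34×10^5 s, so t/τ = 0.828.
ΔT(t) = ΔT_eq (1 − e^(−t/τ)) = 8.00 × (1 − e^−0.828) = 4.50 K.

4.5 K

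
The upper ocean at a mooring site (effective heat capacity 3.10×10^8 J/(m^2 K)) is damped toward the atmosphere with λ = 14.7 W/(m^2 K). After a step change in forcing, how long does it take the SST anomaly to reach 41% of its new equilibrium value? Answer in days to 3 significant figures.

129 days

Areal heat capacity C = 3.10×10^8 J/(m^2 K) (given).
τ = C / λ = 3.10×10^8 / 14.7 = 2.11×10^7 s.
Fraction reached: 1 − e^(−t/τ) = 0.41 ⇒ t = −τ ln(1 − 0.41) = τ × 0.528.
t = 1.11×10^7 s = 129 days.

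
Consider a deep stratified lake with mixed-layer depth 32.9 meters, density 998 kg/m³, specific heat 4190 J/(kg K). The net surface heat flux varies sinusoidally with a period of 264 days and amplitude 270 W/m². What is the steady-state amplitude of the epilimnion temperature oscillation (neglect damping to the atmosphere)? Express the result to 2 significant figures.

Areal heat capacity C = ρ c_p D = 998 × 4190 × 32.9 = 1.38×10^8 J/(m^2 K).
Angular frequency ω = 2π / T = 2π / 2.28×10^7 s = 2.75×10^-7 s⁻¹.
Cω = 1.38×10^8 × 2.75×10^-7 = 37.9 W/(m²·K).
Amplitude A = F₀ / (Cω) = 270 / 37.9 = 7.12 K.

7.1 K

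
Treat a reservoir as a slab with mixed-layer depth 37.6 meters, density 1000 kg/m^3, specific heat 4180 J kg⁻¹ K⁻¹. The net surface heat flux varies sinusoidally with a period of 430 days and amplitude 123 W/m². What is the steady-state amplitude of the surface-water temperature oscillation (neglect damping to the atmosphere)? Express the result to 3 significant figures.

Areal heat capacity C = ρ c_p D = 1000 × 4180 × 37.6 = 1.57×10^8 J/(m^2 K).
Angular frequency ω = 2π / T = 2π / 3.72×10^7 s = 1.69×10^-7 s⁻¹.
Cω = 1.57×10^8 × 1.69×10^-7 = 26.6 W/(m²·K).
Amplitude A = F₀ / (Cω) = 123 / 26.6 = 4.63 K.

4.63 K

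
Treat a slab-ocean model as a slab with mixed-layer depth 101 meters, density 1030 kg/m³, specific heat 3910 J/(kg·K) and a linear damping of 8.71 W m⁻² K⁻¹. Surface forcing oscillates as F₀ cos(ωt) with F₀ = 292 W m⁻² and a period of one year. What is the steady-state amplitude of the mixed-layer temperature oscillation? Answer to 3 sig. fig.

3.58 K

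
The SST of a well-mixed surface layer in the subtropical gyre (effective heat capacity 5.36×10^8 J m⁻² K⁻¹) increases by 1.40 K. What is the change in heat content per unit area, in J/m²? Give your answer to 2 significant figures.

7.5×10^8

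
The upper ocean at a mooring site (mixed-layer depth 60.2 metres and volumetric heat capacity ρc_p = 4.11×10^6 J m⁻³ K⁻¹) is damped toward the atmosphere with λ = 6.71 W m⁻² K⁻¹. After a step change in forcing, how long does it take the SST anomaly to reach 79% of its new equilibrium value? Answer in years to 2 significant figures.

1.8 years

Areal heat capacity C = ρc_p × D = 4.11×10^6 × 60.2 = 2.47×10^8 J m⁻² K⁻¹.
τ = C / λ = 2.47×10^8 / 6.71 = 3.69×10^7 s.
Fraction reached: 1 − e^(−t/τ) = 0.79 ⇒ t = −τ ln(1 − 0.79) = τ × 1.56.
t = 5.75×10^7 s = 1.82 years.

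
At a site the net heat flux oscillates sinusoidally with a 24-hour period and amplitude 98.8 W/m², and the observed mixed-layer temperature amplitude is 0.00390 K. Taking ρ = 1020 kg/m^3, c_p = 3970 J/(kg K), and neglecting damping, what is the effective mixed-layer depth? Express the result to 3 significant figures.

ω = 2π / 86400 s = 7.27×10^-5 s⁻¹.
Required C = F₀ / (A ω) = 98.8 / (0.00390 × 7.27×10^-5) = 3.48×10^8 J/(m²·K).
D = C / (ρ c_p) = 3.48×10^8 / (1020 × 3970) = 86.0 m.

86.0 m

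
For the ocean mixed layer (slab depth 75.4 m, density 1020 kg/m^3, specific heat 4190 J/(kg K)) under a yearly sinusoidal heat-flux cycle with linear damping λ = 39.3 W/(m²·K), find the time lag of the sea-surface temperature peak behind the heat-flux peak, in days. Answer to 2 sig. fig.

59 days

Areal heat capacity C = ρ c_p D = 1020 × 4190 × 75.4 = 3.22×10^8 J/(m²·K).
ω = 2π / 3.15×10^7 s = 1.99×10^-7 s⁻¹.
Phase lag φ = arctan(Cω/λ) = arctan(64.2/39.3) = 1.02 rad.
Time lag = φ / ω = 1.02 / 1.99×10^-7 = 5.13×10^6 s = 59.3 days.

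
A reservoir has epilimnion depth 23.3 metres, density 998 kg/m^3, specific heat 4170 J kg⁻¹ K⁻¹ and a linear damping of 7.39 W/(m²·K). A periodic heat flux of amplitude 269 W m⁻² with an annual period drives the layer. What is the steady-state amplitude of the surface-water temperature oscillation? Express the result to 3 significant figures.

Areal heat capacity C = ρ c_p D = 998 × 4170 × 23.3 = 9.70×10^7 J/(m^2 K).
Angular frequency ω = 2π / T = 2π / 3.15×10^7 s = 1.99×10^-7 s⁻¹.
√((Cω)² + λ²) = √((19.3)² + 7.39²) = 20.7 W/(m²·K).
Amplitude A = F₀ / √((Cω)²+λ²) = 269 / 20.7 = 13.0 K.

13.0 K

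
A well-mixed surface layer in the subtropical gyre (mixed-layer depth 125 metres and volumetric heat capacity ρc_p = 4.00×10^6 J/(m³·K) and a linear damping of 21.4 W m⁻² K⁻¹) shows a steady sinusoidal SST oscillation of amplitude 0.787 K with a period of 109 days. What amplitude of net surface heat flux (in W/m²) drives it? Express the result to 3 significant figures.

Areal heat capacity C = ρc_p × D = 4.00×10^6 × 125 = 5.00×10^8 J/(m^2 K).
ω = 2π / 9.42×10^6 s = 6.67×10^-7 s⁻¹.
√((Cω)² + λ²) = √((334)² + 21.4²) = 334 W/(m²·K).
F₀ = A × √((Cω)²+λ²) = 0.787 × 334 = 263 W/m².

263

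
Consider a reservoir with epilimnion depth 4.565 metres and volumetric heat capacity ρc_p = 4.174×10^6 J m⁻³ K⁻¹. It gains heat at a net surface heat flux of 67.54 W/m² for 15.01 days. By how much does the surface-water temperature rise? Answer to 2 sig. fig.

4.6 K

Areal heat capacity C = ρc_p × D = 4.174×10^6 × 4.565 = 1.91×10^7 J m⁻² K⁻¹.
Net heat input Q = F Δt = 67.54 × (15.01 days × 86400 s/day) = 8.76×10^7 J/m².
ΔT = Q / C = 8.76×10^7 / 1.91×10^7 = 4.60 K.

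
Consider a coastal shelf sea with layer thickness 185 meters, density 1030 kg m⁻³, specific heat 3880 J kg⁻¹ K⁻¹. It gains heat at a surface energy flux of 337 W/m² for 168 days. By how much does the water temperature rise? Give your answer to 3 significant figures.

Areal heat capacity C = ρ c_p D = 1030 × 3880 × 185 = 7.39×10^8 J/(m²·K).
Net heat input Q = F Δt = 337 × (168 days × 86400 s/day) = 4.89×10^9 J/m².
ΔT = Q / C = 4.89×10^9 / 7.39×10^8 = 6.62 K.

6.62 K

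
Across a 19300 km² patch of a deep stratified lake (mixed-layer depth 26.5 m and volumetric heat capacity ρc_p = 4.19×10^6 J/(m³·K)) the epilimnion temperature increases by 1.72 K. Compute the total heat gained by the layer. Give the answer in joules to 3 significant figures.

3.69×10^18 J

Areal heat capacity C = ρc_p × D = 4.19×10^6 × 26.5 = 1.11×10^8 J m⁻² K⁻¹.
Heat per unit area: q = C ΔT = 1.11×10^8 × 1.72 = 1.91×10^8 J/m².
Total heat: Q = q × A = 1.91×10^8 × (19300 × 10⁶ m²) = 3.69×10^18 J.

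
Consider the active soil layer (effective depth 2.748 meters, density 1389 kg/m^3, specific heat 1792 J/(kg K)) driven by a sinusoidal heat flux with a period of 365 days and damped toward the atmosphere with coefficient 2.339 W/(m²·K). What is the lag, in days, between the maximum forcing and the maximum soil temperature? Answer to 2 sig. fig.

31 days

Areal heat capacity C = ρ c_p D = 1389 × 1792 × 2.748 = 6.84×10^6 J/(m^2 K).
ω = 2π / 3.15×10^7 s = 1.99×10^-7 s⁻¹.
Phase lag φ = arctan(Cω/λ) = arctan(1.36/2.339) = 0.528 rad.
Time lag = φ / ω = 0.528 / 1.99×10^-7 = 2.65×10^6 s = 30.6 days.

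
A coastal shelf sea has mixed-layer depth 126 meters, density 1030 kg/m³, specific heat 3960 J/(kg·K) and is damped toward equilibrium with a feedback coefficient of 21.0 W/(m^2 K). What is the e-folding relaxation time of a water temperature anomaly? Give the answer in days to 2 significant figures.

280 days

Areal heat capacity C = ρ c_p D = 1030 × 3960 × 126 = 5.14×10^8 J m⁻² K⁻¹.
Relaxation time τ = C / λ = 5.14×10^8 / 21.0 = 2.45×10^7 s.
In days: 2.45×10^7 s / (86400 s/day) = 283 days.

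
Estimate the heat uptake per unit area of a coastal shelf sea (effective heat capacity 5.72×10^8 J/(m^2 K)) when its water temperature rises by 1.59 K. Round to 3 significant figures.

Areal heat capacity C = 5.72×10^8 J/(m^2 K) (given).
ΔQ = C ΔT = 5.72×10^8 × 1.59 = 9.09×10^8 J/m².

9.09×10^8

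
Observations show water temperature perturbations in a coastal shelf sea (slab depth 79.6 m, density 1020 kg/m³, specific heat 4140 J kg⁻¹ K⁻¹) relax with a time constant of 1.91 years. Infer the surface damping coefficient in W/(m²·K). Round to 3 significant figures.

5.58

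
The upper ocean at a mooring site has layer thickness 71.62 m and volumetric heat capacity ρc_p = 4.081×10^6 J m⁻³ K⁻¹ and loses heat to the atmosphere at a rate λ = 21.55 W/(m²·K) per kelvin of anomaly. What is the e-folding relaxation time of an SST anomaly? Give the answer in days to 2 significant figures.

Areal heat capacity C = ρc_p × D = 4.081×10^6 × 71.62 = 2.92×10^8 J/(m^2 K).
Relaxation time τ = C / λ = 2.92×10^8 / 21.55 = 1.36×10^7 s.
In days: 1.36×10^7 s / (86400 s/day) = 157 days.

160 days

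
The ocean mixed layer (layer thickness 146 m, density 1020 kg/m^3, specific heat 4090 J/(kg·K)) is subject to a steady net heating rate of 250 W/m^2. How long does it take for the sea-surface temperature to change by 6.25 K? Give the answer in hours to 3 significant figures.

4230 hours

Areal heat capacity C = ρ c_p D = 1020 × 4090 × 146 = 6.09×10^8 J/(m^2 K).
Time required: Δt = C ΔT / F = 6.09×10^8 × 6.25 / 250 = 1.52×10^7 s.
In hours: 1.52×10^7 s / (3600 s/hour) = 4230 hours.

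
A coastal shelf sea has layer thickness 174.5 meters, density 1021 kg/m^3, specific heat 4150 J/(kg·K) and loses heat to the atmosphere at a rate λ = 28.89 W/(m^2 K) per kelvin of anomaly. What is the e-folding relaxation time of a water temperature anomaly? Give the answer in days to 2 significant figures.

300 days

Areal heat capacity C = ρ c_p D = 1021 × 4150 × 174.5 = 7.39×10^8 J m⁻² K⁻¹.
Relaxation time τ = C / λ = 7.39×10^8 / 28.89 = 2.56×10^7 s.
In days: 2.56×10^7 s / (86400 s/day) = 296 days.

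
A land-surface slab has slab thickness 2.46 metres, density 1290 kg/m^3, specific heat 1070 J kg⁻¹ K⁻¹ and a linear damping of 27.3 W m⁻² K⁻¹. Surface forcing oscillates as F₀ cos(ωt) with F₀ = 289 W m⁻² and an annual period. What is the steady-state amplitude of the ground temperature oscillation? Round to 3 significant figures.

10.6 K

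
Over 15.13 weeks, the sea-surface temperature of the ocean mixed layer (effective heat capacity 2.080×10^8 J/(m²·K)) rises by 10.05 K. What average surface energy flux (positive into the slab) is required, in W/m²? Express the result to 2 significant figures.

Areal heat capacity C = 2.080×10^8 J/(m²·K) (given).
Required heat per unit area: Q = C ΔT = 2.08×10^8 × 10.05 = 2.09×10^9 J/m².
Flux F = Q / Δt = 2.09×10^9 / 9.15×10^6 s = 228 W/m².

230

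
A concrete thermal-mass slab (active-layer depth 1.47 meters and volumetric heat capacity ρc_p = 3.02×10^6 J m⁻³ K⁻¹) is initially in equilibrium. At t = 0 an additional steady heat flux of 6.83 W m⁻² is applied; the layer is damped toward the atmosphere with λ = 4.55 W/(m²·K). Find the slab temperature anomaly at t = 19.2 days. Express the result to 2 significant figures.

Areal heat capacity C = ρc_p × D = 3.02×10^6 × 1.47 = 4.44×10^6 J/(m²·K).
τ = C / λ = 4.44×10^6 / 4.55 = 9.76×10^5 s.
Equilibrium anomaly ΔT_eq = F / λ = 6.83 / 4.55 = 1.50 K.
t = 19.2 days = 1.66×10^6 s, so t/τ = 1.70.
ΔT(t) = ΔT_eq (1 − e^(−t/τ)) = 1.50 × (1 − e^−1.70) = 1.23 K.

1.2 K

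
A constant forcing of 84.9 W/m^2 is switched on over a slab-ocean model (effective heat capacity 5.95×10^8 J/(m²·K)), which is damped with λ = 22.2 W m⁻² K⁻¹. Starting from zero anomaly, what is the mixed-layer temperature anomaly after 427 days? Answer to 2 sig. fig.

Areal heat capacity C = 5.95×10^8 J/(m²·K) (given).
τ = C / λ = 5.95×10^8 / 22.2 = 2.68×10^7 s.
Equilibrium anomaly ΔT_eq = F / λ = 84.9 / 22.2 = 3.82 K.
t = 427 days = 3.69×10^7 s, so t/τ = 1.38.
ΔT(t) = ΔT_eq (1 − e^(−t/τ)) = 3.82 × (1 − e^−1.38) = 2.86 K.

2.9 K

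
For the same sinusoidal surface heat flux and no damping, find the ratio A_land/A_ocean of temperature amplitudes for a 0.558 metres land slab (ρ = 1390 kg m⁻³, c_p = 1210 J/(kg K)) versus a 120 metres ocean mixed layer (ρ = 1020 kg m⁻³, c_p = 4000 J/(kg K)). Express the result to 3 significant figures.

C_ocean = 1020 × 4000 × 120 = 4.90×10^8 J/(m²·K).
C_land = 1390 × 1210 × 0.558 = 9.39×10^5 J/(m²·K).
Undamped amplitude ∝ 1/C, so A_land/A_ocean = C_ocean/C_land = 522.

522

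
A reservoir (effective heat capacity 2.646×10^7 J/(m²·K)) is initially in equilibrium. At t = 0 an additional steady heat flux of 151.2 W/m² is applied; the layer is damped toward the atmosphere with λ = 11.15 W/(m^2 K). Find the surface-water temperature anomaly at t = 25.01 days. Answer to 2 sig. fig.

Areal heat capacity C = 2.646×10^7 J/(m²·K) (given).
τ = C / λ = 2.65×10^7 / 11.15 = 2.37×10^6 s.
Equilibrium anomaly ΔT_eq = F / λ = 151.2 / 11.15 = 13.6 K.
t = 25.01 days = 2.16×10^6 s, so t/τ = 0.911.
ΔT(t) = ΔT_eq (1 − e^(−t/τ)) = 13.6 × (1 − e^−0.911) = 8.11 K.

8.1 K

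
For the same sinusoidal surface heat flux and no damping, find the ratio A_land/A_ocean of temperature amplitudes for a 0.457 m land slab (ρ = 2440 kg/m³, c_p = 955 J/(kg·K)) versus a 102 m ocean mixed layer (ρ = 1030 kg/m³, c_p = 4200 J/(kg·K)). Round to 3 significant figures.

414

C_ocean = 1030 × 4200 × 102 = 4.41×10^8 J/(m²·K).
C_land = 2440 × 955 × 0.457 = 1.06×10^6 J/(m²·K).
Undamped amplitude ∝ 1/C, so A_land/A_ocean = C_ocean/C_land = 414.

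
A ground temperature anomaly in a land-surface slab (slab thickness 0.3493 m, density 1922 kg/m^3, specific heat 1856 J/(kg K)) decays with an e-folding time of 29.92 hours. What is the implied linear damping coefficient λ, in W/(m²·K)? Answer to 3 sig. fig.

11.6

Areal heat capacity C = ρ c_p D = 1922 × 1856 × 0.3493 = 1.25×10^6 J/(m²·K).
τ = 29.92 hours = 1.08×10^5 s.
λ = C / τ = 1.25×10^6 / 1.08×10^5 = 11.6 W/(m²·K).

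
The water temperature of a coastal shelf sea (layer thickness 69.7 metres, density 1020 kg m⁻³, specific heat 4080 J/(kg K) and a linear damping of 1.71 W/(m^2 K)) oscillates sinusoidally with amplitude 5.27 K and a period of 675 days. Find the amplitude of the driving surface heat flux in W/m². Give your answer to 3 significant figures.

165

Areal heat capacity C = ρ c_p D = 1020 × 4080 × 69.7 = 2.90×10^8 J/(m²·K).
ω = 2π / 5.83×10^7 s = 1.08×10^-7 s⁻¹.
√((Cω)² + λ²) = √((31.3)² + 1.71²) = 31.3 W/(m²·K).
F₀ = A × √((Cω)²+λ²) = 5.27 × 31.3 = 165 W/m².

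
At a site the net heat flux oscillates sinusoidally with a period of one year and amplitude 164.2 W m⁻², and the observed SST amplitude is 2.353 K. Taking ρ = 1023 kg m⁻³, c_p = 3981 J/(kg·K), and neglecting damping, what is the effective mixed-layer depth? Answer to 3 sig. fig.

ω = 2π / 3.15×10^7 s = 1.99×10^-7 s⁻¹.
Required C = F₀ / (A ω) = 164.2 / (2.353 × 1.99×10^-7) = 3.50×10^8 J/(m²·K).
D = C / (ρ c_p) = 3.50×10^8 / (1023 × 3981) = 86.0 m.

86.0 m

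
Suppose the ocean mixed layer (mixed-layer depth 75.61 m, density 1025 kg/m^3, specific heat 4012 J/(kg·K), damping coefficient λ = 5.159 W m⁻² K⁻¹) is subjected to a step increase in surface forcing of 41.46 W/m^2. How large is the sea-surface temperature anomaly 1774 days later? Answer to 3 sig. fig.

7.40 K

Areal heat capacity C = ρ c_p D = 1025 × 4012 × 75.61 = 3.11×10^8 J/(m²·K).
τ = C / λ = 3.11×10^8 / 5.159 = 6.03×10^7 s.
Equilibrium anomaly ΔT_eq = F / λ = 41.46 / 5.159 = 8.04 K.
t = 1774 days = 1.53×10^8 s, so t/τ = 2.54.
ΔT(t) = ΔT_eq (1 − e^(−t/τ)) = 8.04 × (1 − e^−2.54) = 7.40 K.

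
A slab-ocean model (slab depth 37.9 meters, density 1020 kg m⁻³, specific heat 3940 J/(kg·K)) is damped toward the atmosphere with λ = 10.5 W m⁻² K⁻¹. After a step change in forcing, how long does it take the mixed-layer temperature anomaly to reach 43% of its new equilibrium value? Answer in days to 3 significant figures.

Areal heat capacity C = ρ c_p D = 1020 × 3940 × 37.9 = 1.52×10^8 J m⁻² K⁻¹.
τ = C / λ = 1.52×10^8 / 10.5 = 1.45×10^7 s.
Fraction reached: 1 − e^(−t/τ) = 0.43 ⇒ t = −τ ln(1 − 0.43) = τ × 0.562.
t = 8.15×10^6 s = 94.4 days.

94.4 days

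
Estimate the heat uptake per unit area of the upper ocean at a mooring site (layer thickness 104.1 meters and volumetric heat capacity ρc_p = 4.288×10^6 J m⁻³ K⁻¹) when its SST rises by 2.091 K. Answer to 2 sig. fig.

9.3×10^8

Areal heat capacity C = ρc_p × D = 4.288×10^6 × 104.1 = 4.46×10^8 J/(m²·K).
ΔQ = C ΔT = 4.46×10^8 × 2.091 = 9.33×10^8 J/m².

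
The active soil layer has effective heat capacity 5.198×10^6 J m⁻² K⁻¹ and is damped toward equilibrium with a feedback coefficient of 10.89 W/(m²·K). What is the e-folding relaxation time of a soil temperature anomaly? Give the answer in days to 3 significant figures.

Areal heat capacity C = 5.198×10^6 J m⁻² K⁻¹ (given).
Relaxation time τ = C / λ = 5.20×10^6 / 10.89 = 4.77×10^5 s.
In days: 4.77×10^5 s / (86400 s/day) = 5.52 days.

5.52 days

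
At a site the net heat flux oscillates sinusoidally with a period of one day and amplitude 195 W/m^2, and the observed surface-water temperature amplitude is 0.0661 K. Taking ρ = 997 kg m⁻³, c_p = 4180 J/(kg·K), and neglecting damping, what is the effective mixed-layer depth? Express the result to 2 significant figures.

9.7 m

ω = 2π / 86400 s = 7.27×10^-5 s⁻¹.
Required C = F₀ / (A ω) = 195 / (0.0661 × 7.27×10^-5) = 4.06×10^7 J/(m²·K).
D = C / (ρ c_p) = 4.06×10^7 / (997 × 4180) = 9.73 m.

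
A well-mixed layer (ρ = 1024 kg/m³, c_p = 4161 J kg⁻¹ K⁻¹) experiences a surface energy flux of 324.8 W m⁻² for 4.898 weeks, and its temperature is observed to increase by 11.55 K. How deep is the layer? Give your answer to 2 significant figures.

20 m

Heat input Q = F Δt = 324.8 × 2.96×10^6 s = 9.62×10^8 J/m².
Required areal heat capacity C = Q / ΔT = 8.33×10^7 J/(m²·K).
Depth D = C / (ρ c_p) = 8.33×10^7 / (1024 × 4161) = 19.6 m.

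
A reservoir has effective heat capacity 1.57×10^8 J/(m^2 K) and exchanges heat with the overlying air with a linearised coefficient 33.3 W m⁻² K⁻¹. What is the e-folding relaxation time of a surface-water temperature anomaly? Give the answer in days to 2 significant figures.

55 days

Areal heat capacity C = 1.57×10^8 J/(m^2 K) (given).
Relaxation time τ = C / λ = 1.57×10^8 / 33.3 = 4.71×10^6 s.
In days: 4.71×10^6 s / (86400 s/day) = 54.6 days.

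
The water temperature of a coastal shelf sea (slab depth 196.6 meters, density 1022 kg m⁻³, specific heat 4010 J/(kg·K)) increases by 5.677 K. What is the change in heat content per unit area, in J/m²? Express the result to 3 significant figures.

4.57×10^9

Areal heat capacity C = ρ c_p D = 1022 × 4010 × 196.6 = 8.06×10^8 J m⁻² K⁻¹.
ΔQ = C ΔT = 8.06×10^8 × 5.677 = 4.57×10^9 J/m².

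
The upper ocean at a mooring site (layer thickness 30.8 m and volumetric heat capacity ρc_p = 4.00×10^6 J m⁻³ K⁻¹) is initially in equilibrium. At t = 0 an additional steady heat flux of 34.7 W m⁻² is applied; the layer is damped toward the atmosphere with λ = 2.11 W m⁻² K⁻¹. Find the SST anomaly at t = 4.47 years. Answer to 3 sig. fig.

15.0 K

Areal heat capacity C = ρc_p × D = 4.00×10^6 × 30.8 = 1.23×10^8 J m⁻² K⁻¹.
τ = C / λ = 1.23×10^8 / 2.11 = 5.84×10^7 s.
Equilibrium anomaly ΔT_eq = F / λ = 34.7 / 2.11 = 16.4 K.
t = 4.47 years = 1.41×10^8 s, so t/τ = 2.42.
ΔT(t) = ΔT_eq (1 − e^(−t/τ)) = 16.4 × (1 − e^−2.42) = 15.0 K.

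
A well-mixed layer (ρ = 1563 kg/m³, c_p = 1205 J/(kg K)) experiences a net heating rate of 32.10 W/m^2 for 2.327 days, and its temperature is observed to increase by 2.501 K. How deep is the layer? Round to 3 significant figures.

1.37 m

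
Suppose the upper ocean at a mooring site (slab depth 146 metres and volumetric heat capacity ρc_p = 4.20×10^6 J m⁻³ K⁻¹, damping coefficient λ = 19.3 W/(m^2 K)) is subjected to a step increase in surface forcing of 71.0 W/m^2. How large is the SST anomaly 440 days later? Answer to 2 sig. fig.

Areal heat capacity C = ρc_p × D = 4.20×10^6 × 146 = 6.13×10^8 J/(m^2 K).
τ = C / λ = 6.13×10^8 / 19.3 = 3.18×10^7 s.
Equilibrium anomaly ΔT_eq = F / λ = 71.0 / 19.3 = 3.68 K.
t = 440 days = 3.80×10^7 s, so t/τ = 1.20.
ΔT(t) = ΔT_eq (1 − e^(−t/τ)) = 3.68 × (1 − e^−1.20) = 2.57 K.

2.6 K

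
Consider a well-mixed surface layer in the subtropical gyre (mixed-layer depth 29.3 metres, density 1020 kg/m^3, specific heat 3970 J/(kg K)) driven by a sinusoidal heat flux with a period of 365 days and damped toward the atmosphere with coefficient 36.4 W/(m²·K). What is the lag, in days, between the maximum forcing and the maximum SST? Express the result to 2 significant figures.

Areal heat capacity C = ρ c_p D = 1020 × 3970 × 29.3 = 1.19×10^8 J/(m^2 K).
ω = 2π / 3.15×10^7 s = 1.99×10^-7 s⁻¹.
Phase lag φ = arctan(Cω/λ) = arctan(23.6/36.4) = 0.576 rad.
Time lag = φ / ω = 0.576 / 1.99×10^-7 = 2.89×10^6 s = 33.5 days.

33 days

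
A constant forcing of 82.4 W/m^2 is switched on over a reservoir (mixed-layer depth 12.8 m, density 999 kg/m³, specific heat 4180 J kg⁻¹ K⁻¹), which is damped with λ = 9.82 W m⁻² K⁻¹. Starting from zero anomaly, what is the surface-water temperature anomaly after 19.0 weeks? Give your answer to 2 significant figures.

Areal heat capacity C = ρ c_p D = 999 × 4180 × 12.8 = 5.35×10^7 J/(m²·K).
τ = C / λ = 5.35×10^7 / 9.82 = 5.44×10^6 s.
Equilibrium anomaly ΔT_eq = F / λ = 82.4 / 9.82 = 8.39 K.
t = 19.0 weeks = 1.15×10^7 s, so t/τ = 2.11.
ΔT(t) = ΔT_eq (1 − e^(−t/τ)) = 8.39 × (1 − e^−2.11) = 7.37 K.

7.4 K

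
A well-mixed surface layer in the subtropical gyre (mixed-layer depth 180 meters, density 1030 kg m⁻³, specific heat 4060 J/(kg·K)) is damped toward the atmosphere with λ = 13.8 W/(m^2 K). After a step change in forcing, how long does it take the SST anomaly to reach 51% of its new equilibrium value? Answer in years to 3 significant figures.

Areal heat capacity C = ρ c_p D = 1030 × 4060 × 180 = 7.53×10^8 J/(m^2 K).
τ = C / λ = 7.53×10^8 / 13.8 = 5.45×10^7 s.
Fraction reached: 1 − e^(−t/τ) = 0.51 ⇒ t = −τ ln(1 − 0.51) = τ × 0.713.
t = 3.89×10^7 s = 1.23 years.

1.23 years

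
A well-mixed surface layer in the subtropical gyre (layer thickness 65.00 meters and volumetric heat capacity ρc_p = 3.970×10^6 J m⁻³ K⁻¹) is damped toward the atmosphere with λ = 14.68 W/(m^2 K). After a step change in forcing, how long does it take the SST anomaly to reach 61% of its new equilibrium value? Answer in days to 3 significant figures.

192 days

Areal heat capacity C = ρc_p × D = 3.970×10^6 × 65.00 = 2.58×10^8 J/(m^2 K).
τ = C / λ = 2.58×10^8 / 14.68 = 1.76×10^7 s.
Fraction reached: 1 − e^(−t/τ) = 0.61 ⇒ t = −τ ln(1 − 0.61) = τ × 0.942.
t = 1.66×10^7 s = 192 days.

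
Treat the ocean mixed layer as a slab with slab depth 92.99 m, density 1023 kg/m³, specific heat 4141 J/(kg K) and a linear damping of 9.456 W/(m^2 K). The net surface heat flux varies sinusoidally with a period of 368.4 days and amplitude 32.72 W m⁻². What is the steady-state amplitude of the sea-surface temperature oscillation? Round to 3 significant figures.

Areal heat capacity C = ρ c_p D = 1023 × 4141 × 92.99 = 3.94×10^8 J m⁻² K⁻¹.
Angular frequency ω = 2π / T = 2π / 3.18×10^7 s = 1.97×10^-7 s⁻¹.
√((Cω)² + λ²) = √((77.8)² + 9.456²) = 78.3 W/(m²·K).
Amplitude A = F₀ / √((Cω)²+λ²) = 32.72 / 78.3 = 0.418 K.

0.418 K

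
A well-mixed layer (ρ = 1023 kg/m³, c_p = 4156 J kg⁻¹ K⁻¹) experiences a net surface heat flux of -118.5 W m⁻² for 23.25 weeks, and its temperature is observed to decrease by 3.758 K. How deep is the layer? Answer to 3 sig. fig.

Heat input Q = F Δt = -118.5 × 1.41×10^7 s = -1.67×10^9 J/m².
Required areal heat capacity C = Q / ΔT = 4.43×10^8 J/(m²·K).
Depth D = C / (ρ c_p) = 4.43×10^8 / (1023 × 4156) = 104 m.

104 m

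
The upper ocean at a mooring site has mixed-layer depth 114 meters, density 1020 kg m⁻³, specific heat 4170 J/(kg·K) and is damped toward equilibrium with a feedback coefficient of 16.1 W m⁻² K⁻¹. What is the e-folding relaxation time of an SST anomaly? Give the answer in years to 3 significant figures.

0.954 years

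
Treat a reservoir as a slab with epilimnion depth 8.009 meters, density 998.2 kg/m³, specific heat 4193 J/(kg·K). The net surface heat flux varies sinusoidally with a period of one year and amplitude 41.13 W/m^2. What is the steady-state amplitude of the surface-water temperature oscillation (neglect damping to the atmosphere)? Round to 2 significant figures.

6.2 K

Areal heat capacity C = ρ c_p D = 998.2 × 4193 × 8.009 = 3.35×10^7 J/(m²·K).
Angular frequency ω = 2π / T = 2π / 3.15×10^7 s = 1.99×10^-7 s⁻¹.
Cω = 3.35×10^7 × 1.99×10^-7 = 6.68 W/(m²·K).
Amplitude A = F₀ / (Cω) = 41.13 / 6.68 = 6.16 K.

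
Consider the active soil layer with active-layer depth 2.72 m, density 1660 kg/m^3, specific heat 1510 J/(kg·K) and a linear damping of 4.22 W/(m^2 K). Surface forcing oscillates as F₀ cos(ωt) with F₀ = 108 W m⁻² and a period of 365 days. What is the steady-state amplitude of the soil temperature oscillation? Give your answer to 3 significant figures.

24.4 K

Areal heat capacity C = ρ c_p D = 1660 × 1510 × 2.72 = 6.82×10^6 J/(m²·K).
Angular frequency ω = 2π / T = 2π / 3.15×10^7 s = 1.99×10^-7 s⁻¹.
√((Cω)² + λ²) = √((1.36)² + 4.22²) = 4.43 W/(m²·K).
Amplitude A = F₀ / √((Cω)²+λ²) = 108 / 4.43 = 24.4 K.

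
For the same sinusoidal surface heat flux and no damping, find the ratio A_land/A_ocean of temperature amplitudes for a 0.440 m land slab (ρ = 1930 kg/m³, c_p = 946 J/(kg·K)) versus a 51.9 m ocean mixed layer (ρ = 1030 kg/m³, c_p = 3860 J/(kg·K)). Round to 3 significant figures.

C_ocean = 1030 × 3860 × 51.9 = 2.06×10^8 J/(m²·K).
C_land = 1930 × 946 × 0.440 = 8.03×10^5 J/(m²·K).
Undamped amplitude ∝ 1/C, so A_land/A_ocean = C_ocean/C_land = 257.

257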